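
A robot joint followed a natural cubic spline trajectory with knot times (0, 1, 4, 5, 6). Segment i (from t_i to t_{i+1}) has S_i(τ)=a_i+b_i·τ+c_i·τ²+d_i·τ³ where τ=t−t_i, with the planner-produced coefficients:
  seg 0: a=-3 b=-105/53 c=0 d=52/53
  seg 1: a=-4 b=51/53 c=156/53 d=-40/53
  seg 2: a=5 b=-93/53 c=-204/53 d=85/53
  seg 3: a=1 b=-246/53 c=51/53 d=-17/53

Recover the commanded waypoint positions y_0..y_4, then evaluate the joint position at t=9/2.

y_0=-3 y_1=-4 y_2=5 y_3=1 y_4=-3
S(9/2) = 1425/424

y_0 = S_0(0) = a_0 = -3
y_1 = S_1(0) = a_1 = -4
y_2 = S_2(0) = a_2 = 5
y_3 = S_3(0) = a_3 = 1
y_4 = S_3(1) = -3
t_q=9/2 is in segment 2 (τ=1/2); S_2(τ)=1425/424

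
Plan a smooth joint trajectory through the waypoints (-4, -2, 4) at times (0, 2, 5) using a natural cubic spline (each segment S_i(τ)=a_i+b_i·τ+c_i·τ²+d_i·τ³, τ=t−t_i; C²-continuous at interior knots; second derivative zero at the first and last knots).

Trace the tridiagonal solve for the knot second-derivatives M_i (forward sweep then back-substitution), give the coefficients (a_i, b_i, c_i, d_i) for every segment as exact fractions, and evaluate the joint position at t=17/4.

  seg 0: a=-4 b=4/5 c=0 d=1/20
  seg 1: a=-2 b=7/5 c=3/10 d=-1/30
S(17/4) = 293/128

Δ: Δ0=1, Δ1=2
row 1: diag=10, rhs=6; c'=3/10, d'=3/5
back: M1=3/5
M: M0=0, M1=3/5, M2=0
seg 0: a=-4, c=M0/2=0, d=(M1−M0)/(6·2)=1/20, b=Δ0−h0·(2M0+M1)/6=4/5
seg 1: a=-2, c=M1/2=3/10, d=(M2−M1)/(6·3)=-1/30, b=Δ1−h1·(2M1+M2)/6=7/5
t_q=17/4 → seg 1, τ=9/4; S=-2+7/5·τ+3/10·τ²+-1/30·τ³=293/128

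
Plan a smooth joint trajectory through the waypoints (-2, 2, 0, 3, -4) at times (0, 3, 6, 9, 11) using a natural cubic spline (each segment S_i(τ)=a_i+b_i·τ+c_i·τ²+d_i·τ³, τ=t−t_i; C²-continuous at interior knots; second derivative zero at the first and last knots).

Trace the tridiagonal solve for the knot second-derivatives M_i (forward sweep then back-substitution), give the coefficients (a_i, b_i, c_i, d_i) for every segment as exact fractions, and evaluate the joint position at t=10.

  seg 0: a=-2 b=1729/828 c=0 d=-625/7452
  seg 1: a=2 b=-73/414 c=-625/828 d=1469/7452
  seg 2: a=0 b=511/828 c=211/207 d=-2215/7452
  seg 3: a=3 b=-535/414 c=-457/276 d=457/1656
S(10) = 181/552

Δ: Δ0=4/3, Δ1=-2/3, Δ2=1, Δ3=-7/2
row 1: diag=12, rhs=-12; c'=1/4, d'=-1
row 2: denom=12−3·1/4=45/4; d'=(10−3·-1)/(45/4)=52/45
row 3: denom=10−3·4/15=46/5; d'=(-27−3·52/45)/(46/5)=-457/138
back: M3=-457/138
back: M2=52/45−4/15·-457/138=422/207
back: M1=-1−1/4·422/207=-625/414
M: M0=0, M1=-625/414, M2=422/207, M3=-457/138, M4=0
seg 0: a=-2, c=M0/2=0, d=(M1−M0)/(6·3)=-625/7452, b=Δ0−h0·(2M0+M1)/6=1729/828
seg 1: a=2, c=M1/2=-625/828, d=(M2−M1)/(6·3)=1469/7452, b=Δ1−h1·(2M1+M2)/6=-73/414
seg 2: a=0, c=M2/2=211/207, d=(M3−M2)/(6·3)=-2215/7452, b=Δ2−h2·(2M2+M3)/6=511/828
seg 3: a=3, c=M3/2=-457/276, d=(M4−M3)/(6·2)=457/1656, b=Δ3−h3·(2M3+M4)/6=-535/414
t_q=10 → seg 3, τ=1; S=3+-535/414·τ+-457/276·τ²+457/1656·τ³=181/552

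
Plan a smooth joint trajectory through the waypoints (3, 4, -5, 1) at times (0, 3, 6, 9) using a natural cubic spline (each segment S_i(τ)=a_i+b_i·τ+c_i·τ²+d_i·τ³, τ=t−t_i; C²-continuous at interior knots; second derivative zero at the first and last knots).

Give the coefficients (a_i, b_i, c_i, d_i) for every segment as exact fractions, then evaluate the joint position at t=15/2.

  seg 0: a=3 b=14/9 c=0 d=-11/81
  seg 1: a=4 b=-19/9 c=-11/9 d=25/81
  seg 2: a=-5 b=-10/9 c=14/9 d=-14/81
S(15/2) = -15/4

Δ: Δ0=1/3, Δ1=-3, Δ2=2
row 1: diag=12, rhs=-20; c'=1/4, d'=-5/3
row 2: denom=12−3·1/4=45/4; d'=(30−3·-5/3)/(45/4)=28/9
back: M2=28/9
back: M1=-5/3−1/4·28/9=-22/9
M: M0=0, M1=-22/9, M2=28/9, M3=0
seg 0: a=3, c=M0/2=0, d=(M1−M0)/(6·3)=-11/81, b=Δ0−h0·(2M0+M1)/6=14/9
seg 1: a=4, c=M1/2=-11/9, d=(M2−M1)/(6·3)=25/81, b=Δ1−h1·(2M1+M2)/6=-19/9
seg 2: a=-5, c=M2/2=14/9, d=(M3−M2)/(6·3)=-14/81, b=Δ2−h2·(2M2+M3)/6=-10/9
t_q=15/2 → seg 2, τ=3/2; S=-5+-10/9·τ+14/9·τ²+-14/81·τ³=-15/4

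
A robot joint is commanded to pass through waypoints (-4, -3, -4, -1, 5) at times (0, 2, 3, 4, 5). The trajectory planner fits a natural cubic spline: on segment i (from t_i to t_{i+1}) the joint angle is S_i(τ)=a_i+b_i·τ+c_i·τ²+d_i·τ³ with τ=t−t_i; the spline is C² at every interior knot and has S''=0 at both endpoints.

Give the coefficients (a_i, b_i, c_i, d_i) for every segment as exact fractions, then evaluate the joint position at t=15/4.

  seg 0: a=-4 b=57/43 c=0 d=-71/344
  seg 1: a=-3 b=-99/86 c=-213/172 d=239/172
  seg 2: a=-4 b=93/172 c=126/43 d=-81/172
  seg 3: a=-1 b=429/86 c=261/172 d=-87/172
S(15/4) = -23611/11008

Δ: Δ0=1/2, Δ1=-1, Δ2=3, Δ3=6
row 1: diag=6, rhs=-9; c'=1/6, d'=-3/2
row 2: denom=4−1·1/6=23/6; d'=(24−1·-3/2)/(23/6)=153/23
row 3: denom=4−1·6/23=86/23; d'=(18−1·153/23)/(86/23)=261/86
back: M3=261/86
back: M2=153/23−6/23·261/86=252/43
back: M1=-3/2−1/6·252/43=-213/86
M: M0=0, M1=-213/86, M2=252/43, M3=261/86, M4=0
seg 0: a=-4, c=M0/2=0, d=(M1−M0)/(6·2)=-71/344, b=Δ0−h0·(2M0+M1)/6=57/43
seg 1: a=-3, c=M1/2=-213/172, d=(M2−M1)/(6·1)=239/172, b=Δ1−h1·(2M1+M2)/6=-99/86
seg 2: a=-4, c=M2/2=126/43, d=(M3−M2)/(6·1)=-81/172, b=Δ2−h2·(2M2+M3)/6=93/172
seg 3: a=-1, c=M3/2=261/172, d=(M4−M3)/(6·1)=-87/172, b=Δ3−h3·(2M3+M4)/6=429/86
t_q=15/4 → seg 2, τ=3/4; S=-4+93/172·τ+126/43·τ²+-81/172·τ³=-23611/11008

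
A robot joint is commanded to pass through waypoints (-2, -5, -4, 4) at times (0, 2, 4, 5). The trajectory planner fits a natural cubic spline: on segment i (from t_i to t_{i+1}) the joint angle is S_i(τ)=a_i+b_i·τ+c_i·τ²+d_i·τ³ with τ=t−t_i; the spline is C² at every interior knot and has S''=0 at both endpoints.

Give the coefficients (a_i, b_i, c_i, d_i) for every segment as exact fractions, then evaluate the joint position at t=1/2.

Δ: Δ0=-3/2, Δ1=1/2, Δ2=8
row 1: diag=8, rhs=12; c'=1/4, d'=3/2
row 2: denom=6−2·1/4=11/2; d'=(45−2·3/2)/(11/2)=84/11
back: M2=84/11
back: M1=3/2−1/4·84/11=-9/22
M: M0=0, M1=-9/22, M2=84/11, M3=0
seg 0: a=-2, c=M0/2=0, d=(M1−M0)/(6·2)=-3/88, b=Δ0−h0·(2M0+M1)/6=-15/11
seg 1: a=-5, c=M1/2=-9/44, d=(M2−M1)/(6·2)=59/88, b=Δ1−h1·(2M1+M2)/6=-39/22
seg 2: a=-4, c=M2/2=42/11, d=(M3−M2)/(6·1)=-14/11, b=Δ2−h2·(2M2+M3)/6=60/11
t_q=1/2 → seg 0, τ=1/2; S=-2+-15/11·τ+0·τ²+-3/88·τ³=-1891/704

  seg 0: a=-2 b=-15/11 c=0 d=-3/88
  seg 1: a=-5 b=-39/22 c=-9/44 d=59/88
  seg 2: a=-4 b=60/11 c=42/11 d=-14/11
S(1/2) = -1891/704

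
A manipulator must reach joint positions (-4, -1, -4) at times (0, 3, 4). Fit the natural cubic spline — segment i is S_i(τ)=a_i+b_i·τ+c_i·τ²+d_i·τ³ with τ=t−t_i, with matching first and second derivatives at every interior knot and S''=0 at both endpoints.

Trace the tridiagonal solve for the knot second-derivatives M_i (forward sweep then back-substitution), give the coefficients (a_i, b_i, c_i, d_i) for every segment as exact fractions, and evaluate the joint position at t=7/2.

  seg 0: a=-4 b=5/2 c=0 d=-1/6
  seg 1: a=-1 b=-2 c=-3/2 d=1/2
S(7/2) = -37/16

Δ: Δ0=1, Δ1=-3
row 1: diag=8, rhs=-24; c'=1/8, d'=-3
back: M1=-3
M: M0=0, M1=-3, M2=0
seg 0: a=-4, c=M0/2=0, d=(M1−M0)/(6·3)=-1/6, b=Δ0−h0·(2M0+M1)/6=5/2
seg 1: a=-1, c=M1/2=-3/2, d=(M2−M1)/(6·1)=1/2, b=Δ1−h1·(2M1+M2)/6=-2
t_q=7/2 → seg 1, τ=1/2; S=-1+-2·τ+-3/2·τ²+1/2·τ³=-37/16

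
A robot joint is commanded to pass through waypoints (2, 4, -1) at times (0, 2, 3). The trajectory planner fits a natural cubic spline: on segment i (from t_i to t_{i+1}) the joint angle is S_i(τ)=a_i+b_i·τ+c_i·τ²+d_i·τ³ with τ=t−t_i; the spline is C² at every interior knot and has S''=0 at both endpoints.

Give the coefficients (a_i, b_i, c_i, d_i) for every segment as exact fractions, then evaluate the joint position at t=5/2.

Δ: Δ0=1, Δ1=-5
row 1: diag=6, rhs=-36; c'=1/6, d'=-6
back: M1=-6
M: M0=0, M1=-6, M2=0
seg 0: a=2, c=M0/2=0, d=(M1−M0)/(6·2)=-1/2, b=Δ0−h0·(2M0+M1)/6=3
seg 1: a=4, c=M1/2=-3, d=(M2−M1)/(6·1)=1, b=Δ1−h1·(2M1+M2)/6=-3
t_q=5/2 → seg 1, τ=1/2; S=4+-3·τ+-3·τ²+1·τ³=15/8

  seg 0: a=2 b=3 c=0 d=-1/2
  seg 1: a=4 b=-3 c=-3 d=1
S(5/2) = 15/8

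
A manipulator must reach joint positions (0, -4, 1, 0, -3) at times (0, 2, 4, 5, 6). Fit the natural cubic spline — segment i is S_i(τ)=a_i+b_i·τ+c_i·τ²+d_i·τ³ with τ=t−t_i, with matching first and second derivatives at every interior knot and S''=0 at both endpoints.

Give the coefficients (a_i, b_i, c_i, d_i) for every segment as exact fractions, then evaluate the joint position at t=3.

  seg 0: a=0 b=-197/56 c=0 d=85/224
  seg 1: a=-4 b=29/28 c=255/112 d=-173/224
  seg 2: a=1 b=7/8 c=-33/14 d=27/56
  seg 3: a=0 b=-67/28 c=-51/56 d=17/56
S(3) = -327/224

Δ: Δ0=-2, Δ1=5/2, Δ2=-1, Δ3=-3
row 1: diag=8, rhs=27; c'=1/4, d'=27/8
row 2: denom=6−2·1/4=11/2; d'=(-21−2·27/8)/(11/2)=-111/22
row 3: denom=4−1·2/11=42/11; d'=(-12−1·-111/22)/(42/11)=-51/28
back: M3=-51/28
back: M2=-111/22−2/11·-51/28=-33/7
back: M1=27/8−1/4·-33/7=255/56
M: M0=0, M1=255/56, M2=-33/7, M3=-51/28, M4=0
seg 0: a=0, c=M0/2=0, d=(M1−M0)/(6·2)=85/224, b=Δ0−h0·(2M0+M1)/6=-197/56
seg 1: a=-4, c=M1/2=255/112, d=(M2−M1)/(6·2)=-173/224, b=Δ1−h1·(2M1+M2)/6=29/28
seg 2: a=1, c=M2/2=-33/14, d=(M3−M2)/(6·1)=27/56, b=Δ2−h2·(2M2+M3)/6=7/8
seg 3: a=0, c=M3/2=-51/56, d=(M4−M3)/(6·1)=17/56, b=Δ3−h3·(2M3+M4)/6=-67/28
t_q=3 → seg 1, τ=1; S=-4+29/28·τ+255/112·τ²+-173/224·τ³=-327/224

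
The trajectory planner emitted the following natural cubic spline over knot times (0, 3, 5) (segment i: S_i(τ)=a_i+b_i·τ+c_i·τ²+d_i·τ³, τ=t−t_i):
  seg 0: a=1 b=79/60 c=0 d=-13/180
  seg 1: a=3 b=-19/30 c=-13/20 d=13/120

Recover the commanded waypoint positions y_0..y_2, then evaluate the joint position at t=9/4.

y_0 = S_0(0) = a_0 = 1
y_1 = S_1(0) = a_1 = 3
y_2 = S_1(2) = 0
t_q=9/4 is in segment 0 (τ=9/4); S_0(τ)=4019/1280

y_0=1 y_1=3 y_2=0
S(9/4) = 4019/1280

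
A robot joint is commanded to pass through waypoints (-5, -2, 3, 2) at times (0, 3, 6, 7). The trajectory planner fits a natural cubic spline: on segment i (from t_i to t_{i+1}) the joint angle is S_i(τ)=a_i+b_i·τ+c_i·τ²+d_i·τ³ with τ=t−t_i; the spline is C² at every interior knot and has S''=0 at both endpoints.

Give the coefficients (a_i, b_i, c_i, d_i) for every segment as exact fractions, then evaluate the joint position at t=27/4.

  seg 0: a=-5 b=47/87 c=0 d=40/783
  seg 1: a=-2 b=167/87 c=40/87 d=-142/783
  seg 2: a=3 b=-19/87 c=-34/29 d=34/87
S(27/4) = 2173/928

Δ: Δ0=1, Δ1=5/3, Δ2=-1
row 1: diag=12, rhs=4; c'=1/4, d'=1/3
row 2: denom=8−3·1/4=29/4; d'=(-16−3·1/3)/(29/4)=-68/29
back: M2=-68/29
back: M1=1/3−1/4·-68/29=80/87
M: M0=0, M1=80/87, M2=-68/29, M3=0
seg 0: a=-5, c=M0/2=0, d=(M1−M0)/(6·3)=40/783, b=Δ0−h0·(2M0+M1)/6=47/87
seg 1: a=-2, c=M1/2=40/87, d=(M2−M1)/(6·3)=-142/783, b=Δ1−h1·(2M1+M2)/6=167/87
seg 2: a=3, c=M2/2=-34/29, d=(M3−M2)/(6·1)=34/87, b=Δ2−h2·(2M2+M3)/6=-19/87
t_q=27/4 → seg 2, τ=3/4; S=3+-19/87·τ+-34/29·τ²+34/87·τ³=2173/928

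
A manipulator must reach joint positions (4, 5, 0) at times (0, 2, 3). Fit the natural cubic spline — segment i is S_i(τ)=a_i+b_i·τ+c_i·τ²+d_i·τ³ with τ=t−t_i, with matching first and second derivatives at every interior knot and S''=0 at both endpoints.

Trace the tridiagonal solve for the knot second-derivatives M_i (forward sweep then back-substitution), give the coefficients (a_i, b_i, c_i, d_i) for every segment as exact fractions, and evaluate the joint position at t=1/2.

  seg 0: a=4 b=7/3 c=0 d=-11/24
  seg 1: a=5 b=-19/6 c=-11/4 d=11/12
S(1/2) = 327/64

Δ: Δ0=1/2, Δ1=-5
row 1: diag=6, rhs=-33; c'=1/6, d'=-11/2
back: M1=-11/2
M: M0=0, M1=-11/2, M2=0
seg 0: a=4, c=M0/2=0, d=(M1−M0)/(6·2)=-11/24, b=Δ0−h0·(2M0+M1)/6=7/3
seg 1: a=5, c=M1/2=-11/4, d=(M2−M1)/(6·1)=11/12, b=Δ1−h1·(2M1+M2)/6=-19/6
t_q=1/2 → seg 0, τ=1/2; S=4+7/3·τ+0·τ²+-11/24·τ³=327/64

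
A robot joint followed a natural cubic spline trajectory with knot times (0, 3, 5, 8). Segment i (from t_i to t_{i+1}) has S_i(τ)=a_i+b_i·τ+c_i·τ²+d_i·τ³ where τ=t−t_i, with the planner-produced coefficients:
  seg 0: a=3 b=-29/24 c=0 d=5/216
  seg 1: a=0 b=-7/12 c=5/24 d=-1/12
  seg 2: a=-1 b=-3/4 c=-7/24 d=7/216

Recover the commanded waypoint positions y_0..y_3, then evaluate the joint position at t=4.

y_0 = S_0(0) = a_0 = 3
y_1 = S_1(0) = a_1 = 0
y_2 = S_2(0) = a_2 = -1
y_3 = S_2(3) = -5
t_q=4 is in segment 1 (τ=1); S_1(τ)=-11/24

y_0=3 y_1=0 y_2=-1 y_3=-5
S(4) = -11/24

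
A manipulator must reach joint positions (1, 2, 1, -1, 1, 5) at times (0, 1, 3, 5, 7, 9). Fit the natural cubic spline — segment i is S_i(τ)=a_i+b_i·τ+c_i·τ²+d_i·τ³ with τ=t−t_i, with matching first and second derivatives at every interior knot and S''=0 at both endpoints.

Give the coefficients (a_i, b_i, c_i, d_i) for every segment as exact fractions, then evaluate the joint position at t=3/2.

  seg 0: a=1 b=751/612 c=0 d=-139/612
  seg 1: a=2 b=167/306 c=-139/204 d=97/1224
  seg 2: a=1 b=-188/153 c=-7/34 d=49/306
  seg 3: a=-1 b=-20/153 c=77/102 d=-29/306
  seg 4: a=1 b=268/153 c=19/102 d=-19/612
S(3/2) = 6895/3264

Δ: Δ0=1, Δ1=-1/2, Δ2=-1, Δ3=1, Δ4=2
row 1: diag=6, rhs=-9; c'=1/3, d'=-3/2
row 2: denom=8−2·1/3=22/3; d'=(-3−2·-3/2)/(22/3)=0
row 3: denom=8−2·3/11=82/11; d'=(12−2·0)/(82/11)=66/41
row 4: denom=8−2·11/41=306/41; d'=(6−2·66/41)/(306/41)=19/51
back: M4=19/51
back: M3=66/41−11/41·19/51=77/51
back: M2=0−3/11·77/51=-7/17
back: M1=-3/2−1/3·-7/17=-139/102
M: M0=0, M1=-139/102, M2=-7/17, M3=77/51, M4=19/51, M5=0
seg 0: a=1, c=M0/2=0, d=(M1−M0)/(6·1)=-139/612, b=Δ0−h0·(2M0+M1)/6=751/612
seg 1: a=2, c=M1/2=-139/204, d=(M2−M1)/(6·2)=97/1224, b=Δ1−h1·(2M1+M2)/6=167/306
seg 2: a=1, c=M2/2=-7/34, d=(M3−M2)/(6·2)=49/306, b=Δ2−h2·(2M2+M3)/6=-188/153
seg 3: a=-1, c=M3/2=77/102, d=(M4−M3)/(6·2)=-29/306, b=Δ3−h3·(2M3+M4)/6=-20/153
seg 4: a=1, c=M4/2=19/102, d=(M5−M4)/(6·2)=-19/612, b=Δ4−h4·(2M4+M5)/6=268/153
t_q=3/2 → seg 1, τ=1/2; S=2+167/306·τ+-139/204·τ²+97/1224·τ³=6895/3264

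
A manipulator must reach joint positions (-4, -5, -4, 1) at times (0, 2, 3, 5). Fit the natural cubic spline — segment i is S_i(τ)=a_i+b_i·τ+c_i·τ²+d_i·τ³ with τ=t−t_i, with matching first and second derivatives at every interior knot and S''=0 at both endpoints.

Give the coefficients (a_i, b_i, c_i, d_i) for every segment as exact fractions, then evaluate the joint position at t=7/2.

Δ: Δ0=-1/2, Δ1=1, Δ2=5/2
row 1: diag=6, rhs=9; c'=1/6, d'=3/2
row 2: denom=6−1·1/6=35/6; d'=(9−1·3/2)/(35/6)=9/7
back: M2=9/7
back: M1=3/2−1/6·9/7=9/7
M: M0=0, M1=9/7, M2=9/7, M3=0
seg 0: a=-4, c=M0/2=0, d=(M1−M0)/(6·2)=3/28, b=Δ0−h0·(2M0+M1)/6=-13/14
seg 1: a=-5, c=M1/2=9/14, d=(M2−M1)/(6·1)=0, b=Δ1−h1·(2M1+M2)/6=5/14
seg 2: a=-4, c=M2/2=9/14, d=(M3−M2)/(6·2)=-3/28, b=Δ2−h2·(2M2+M3)/6=23/14
t_q=7/2 → seg 2, τ=1/2; S=-4+23/14·τ+9/14·τ²+-3/28·τ³=-97/32

  seg 0: a=-4 b=-13/14 c=0 d=3/28
  seg 1: a=-5 b=5/14 c=9/14 d=0
  seg 2: a=-4 b=23/14 c=9/14 d=-3/28
S(7/2) = -97/32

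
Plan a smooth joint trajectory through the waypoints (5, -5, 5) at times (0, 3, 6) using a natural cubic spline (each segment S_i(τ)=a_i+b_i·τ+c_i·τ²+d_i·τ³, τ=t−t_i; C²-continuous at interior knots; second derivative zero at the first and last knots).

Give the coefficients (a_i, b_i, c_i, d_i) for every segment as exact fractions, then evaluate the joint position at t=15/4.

Δ: Δ0=-10/3, Δ1=10/3
row 1: diag=12, rhs=40; c'=1/4, d'=10/3
back: M1=10/3
M: M0=0, M1=10/3, M2=0
seg 0: a=5, c=M0/2=0, d=(M1−M0)/(6·3)=5/27, b=Δ0−h0·(2M0+M1)/6=-5
seg 1: a=-5, c=M1/2=5/3, d=(M2−M1)/(6·3)=-5/27, b=Δ1−h1·(2M1+M2)/6=0
t_q=15/4 → seg 1, τ=3/4; S=-5+0·τ+5/3·τ²+-5/27·τ³=-265/64

  seg 0: a=5 b=-5 c=0 d=5/27
  seg 1: a=-5 b=0 c=5/3 d=-5/27
S(15/4) = -265/64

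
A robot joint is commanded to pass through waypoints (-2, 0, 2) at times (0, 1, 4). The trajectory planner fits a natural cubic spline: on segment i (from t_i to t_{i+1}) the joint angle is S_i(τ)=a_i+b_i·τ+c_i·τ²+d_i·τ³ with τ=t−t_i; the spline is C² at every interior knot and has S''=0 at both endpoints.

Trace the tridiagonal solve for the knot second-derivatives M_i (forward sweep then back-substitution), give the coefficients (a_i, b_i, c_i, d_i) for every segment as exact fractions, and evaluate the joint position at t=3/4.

Δ: Δ0=2, Δ1=2/3
row 1: diag=8, rhs=-8; c'=3/8, d'=-1
back: M1=-1
M: M0=0, M1=-1, M2=0
seg 0: a=-2, c=M0/2=0, d=(M1−M0)/(6·1)=-1/6, b=Δ0−h0·(2M0+M1)/6=13/6
seg 1: a=0, c=M1/2=-1/2, d=(M2−M1)/(6·3)=1/18, b=Δ1−h1·(2M1+M2)/6=5/3
t_q=3/4 → seg 0, τ=3/4; S=-2+13/6·τ+0·τ²+-1/6·τ³=-57/128

  seg 0: a=-2 b=13/6 c=0 d=-1/6
  seg 1: a=0 b=5/3 c=-1/2 d=1/18
S(3/4) = -57/128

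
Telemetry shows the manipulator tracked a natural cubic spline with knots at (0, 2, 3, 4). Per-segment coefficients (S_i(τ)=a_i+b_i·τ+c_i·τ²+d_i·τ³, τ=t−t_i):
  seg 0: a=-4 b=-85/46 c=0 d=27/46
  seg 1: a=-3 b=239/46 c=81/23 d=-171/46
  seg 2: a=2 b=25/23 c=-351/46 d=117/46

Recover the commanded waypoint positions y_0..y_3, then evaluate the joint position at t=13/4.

y_0 = S_0(0) = a_0 = -4
y_1 = S_1(0) = a_1 = -3
y_2 = S_2(0) = a_2 = 2
y_3 = S_2(1) = -2
t_q=13/4 is in segment 2 (τ=1/4); S_2(τ)=5401/2944

y_0=-4 y_1=-3 y_2=2 y_3=-2
S(13/4) = 5401/2944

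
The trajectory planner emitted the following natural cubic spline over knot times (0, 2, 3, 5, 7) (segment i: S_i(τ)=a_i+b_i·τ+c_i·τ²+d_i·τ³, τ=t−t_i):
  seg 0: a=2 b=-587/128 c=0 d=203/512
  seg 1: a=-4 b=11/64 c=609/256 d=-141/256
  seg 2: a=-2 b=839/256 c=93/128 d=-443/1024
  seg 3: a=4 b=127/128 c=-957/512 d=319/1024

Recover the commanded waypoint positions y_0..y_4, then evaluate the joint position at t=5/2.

y_0=2 y_1=-4 y_2=-2 y_3=4 y_4=1
S(5/2) = -6939/2048

y_0 = S_0(0) = a_0 = 2
y_1 = S_1(0) = a_1 = -4
y_2 = S_2(0) = a_2 = -2
y_3 = S_3(0) = a_3 = 4
y_4 = S_3(2) = 1
t_q=5/2 is in segment 1 (τ=1/2); S_1(τ)=-6939/2048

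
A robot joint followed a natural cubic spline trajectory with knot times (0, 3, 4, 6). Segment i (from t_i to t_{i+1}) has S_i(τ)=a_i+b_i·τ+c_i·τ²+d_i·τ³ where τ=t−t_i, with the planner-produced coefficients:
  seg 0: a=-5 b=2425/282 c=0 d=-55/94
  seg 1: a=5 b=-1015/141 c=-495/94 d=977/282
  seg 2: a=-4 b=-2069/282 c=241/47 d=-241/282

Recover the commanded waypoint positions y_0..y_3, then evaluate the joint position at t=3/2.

y_0=-5 y_1=5 y_2=-4 y_3=-5
S(3/2) = 4455/752

y_0 = S_0(0) = a_0 = -5
y_1 = S_1(0) = a_1 = 5
y_2 = S_2(0) = a_2 = -4
y_3 = S_2(2) = -5
t_q=3/2 is in segment 0 (τ=3/2); S_0(τ)=4455/752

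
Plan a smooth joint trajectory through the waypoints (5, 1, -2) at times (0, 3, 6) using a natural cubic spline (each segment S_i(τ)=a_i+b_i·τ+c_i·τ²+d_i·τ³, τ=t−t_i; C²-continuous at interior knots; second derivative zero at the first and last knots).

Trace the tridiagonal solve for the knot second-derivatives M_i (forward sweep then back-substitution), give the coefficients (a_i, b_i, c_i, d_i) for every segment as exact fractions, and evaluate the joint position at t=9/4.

  seg 0: a=5 b=-17/12 c=0 d=1/108
  seg 1: a=1 b=-7/6 c=1/12 d=-1/108
S(9/4) = 491/256

Δ: Δ0=-4/3, Δ1=-1
row 1: diag=12, rhs=2; c'=1/4, d'=1/6
back: M1=1/6
M: M0=0, M1=1/6, M2=0
seg 0: a=5, c=M0/2=0, d=(M1−M0)/(6·3)=1/108, b=Δ0−h0·(2M0+M1)/6=-17/12
seg 1: a=1, c=M1/2=1/12, d=(M2−M1)/(6·3)=-1/108, b=Δ1−h1·(2M1+M2)/6=-7/6
t_q=9/4 → seg 0, τ=9/4; S=5+-17/12·τ+0·τ²+1/108·τ³=491/256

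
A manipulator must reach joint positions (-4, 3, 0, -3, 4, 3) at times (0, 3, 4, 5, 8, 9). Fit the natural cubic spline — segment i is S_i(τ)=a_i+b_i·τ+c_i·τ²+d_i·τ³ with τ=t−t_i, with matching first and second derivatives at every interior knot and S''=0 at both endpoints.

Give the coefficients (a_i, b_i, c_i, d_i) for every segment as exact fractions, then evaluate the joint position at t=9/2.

  seg 0: a=-4 b=7063/1641 c=0 d=-1078/4923
  seg 1: a=3 b=-2639/1641 c=-1078/547 d=950/1641
  seg 2: a=0 b=-6257/1641 c=-128/547 d=1718/1641
  seg 3: a=-3 b=-1871/1641 c=1590/547 d=-2870/4923
  seg 4: a=4 b=919/1641 c=-1280/547 d=1280/1641
S(9/2) = -4013/2188

Δ: Δ0=7/3, Δ1=-3, Δ2=-3, Δ3=7/3, Δ4=-1
row 1: diag=8, rhs=-32; c'=1/8, d'=-4
row 2: denom=4−1·1/8=31/8; d'=(0−1·-4)/(31/8)=32/31
row 3: denom=8−1·8/31=240/31; d'=(32−1·32/31)/(240/31)=4
row 4: denom=8−3·31/80=547/80; d'=(-20−3·4)/(547/80)=-2560/547
back: M4=-2560/547
back: M3=4−31/80·-2560/547=3180/547
back: M2=32/31−8/31·3180/547=-256/547
back: M1=-4−1/8·-256/547=-2156/547
M: M0=0, M1=-2156/547, M2=-256/547, M3=3180/547, M4=-2560/547, M5=0
seg 0: a=-4, c=M0/2=0, d=(M1−M0)/(6·3)=-1078/4923, b=Δ0−h0·(2M0+M1)/6=7063/1641
seg 1: a=3, c=M1/2=-1078/547, d=(M2−M1)/(6·1)=950/1641, b=Δ1−h1·(2M1+M2)/6=-2639/1641
seg 2: a=0, c=M2/2=-128/547, d=(M3−M2)/(6·1)=1718/1641, b=Δ2−h2·(2M2+M3)/6=-6257/1641
seg 3: a=-3, c=M3/2=1590/547, d=(M4−M3)/(6·3)=-2870/4923, b=Δ3−h3·(2M3+M4)/6=-1871/1641
seg 4: a=4, c=M4/2=-1280/547, d=(M5−M4)/(6·1)=1280/1641, b=Δ4−h4·(2M4+M5)/6=919/1641
t_q=9/2 → seg 2, τ=1/2; S=0+-6257/1641·τ+-128/547·τ²+1718/1641·τ³=-4013/2188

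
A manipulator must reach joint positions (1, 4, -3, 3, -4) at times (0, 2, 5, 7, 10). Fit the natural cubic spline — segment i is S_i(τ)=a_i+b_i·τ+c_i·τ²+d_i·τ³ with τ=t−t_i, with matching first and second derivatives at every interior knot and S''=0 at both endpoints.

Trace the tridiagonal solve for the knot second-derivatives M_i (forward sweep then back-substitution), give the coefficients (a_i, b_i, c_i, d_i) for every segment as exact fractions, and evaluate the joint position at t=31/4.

Δ: Δ0=3/2, Δ1=-7/3, Δ2=3, Δ3=-7/3
row 1: diag=10, rhs=-23; c'=3/10, d'=-23/10
row 2: denom=10−3·3/10=91/10; d'=(32−3·-23/10)/(91/10)=389/91
row 3: denom=10−2·20/91=870/91; d'=(-32−2·389/91)/(870/91)=-123/29
back: M3=-123/29
back: M2=389/91−20/91·-123/29=151/29
back: M1=-23/10−3/10·151/29=-112/29
M: M0=0, M1=-112/29, M2=151/29, M3=-123/29, M4=0
seg 0: a=1, c=M0/2=0, d=(M1−M0)/(6·2)=-28/87, b=Δ0−h0·(2M0+M1)/6=485/174
seg 1: a=4, c=M1/2=-56/29, d=(M2−M1)/(6·3)=263/522, b=Δ1−h1·(2M1+M2)/6=-187/174
seg 2: a=-3, c=M2/2=151/58, d=(M3−M2)/(6·2)=-137/174, b=Δ2−h2·(2M2+M3)/6=82/87
seg 3: a=3, c=M3/2=-123/58, d=(M4−M3)/(6·3)=41/174, b=Δ3−h3·(2M3+M4)/6=166/87
t_q=31/4 → seg 3, τ=3/4; S=3+166/87·τ+-123/58·τ²+41/174·τ³=12389/3712

  seg 0: a=1 b=485/174 c=0 d=-28/87
  seg 1: a=4 b=-187/174 c=-56/29 d=263/522
  seg 2: a=-3 b=82/87 c=151/58 d=-137/174
  seg 3: a=3 b=166/87 c=-123/58 d=41/174
S(31/4) = 12389/3712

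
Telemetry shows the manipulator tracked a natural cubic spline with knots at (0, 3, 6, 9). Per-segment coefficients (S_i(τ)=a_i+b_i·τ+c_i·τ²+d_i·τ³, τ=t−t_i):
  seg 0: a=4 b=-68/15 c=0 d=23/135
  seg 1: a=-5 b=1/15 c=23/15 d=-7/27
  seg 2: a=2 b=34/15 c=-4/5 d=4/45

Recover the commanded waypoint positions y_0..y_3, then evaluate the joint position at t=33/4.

y_0 = S_0(0) = a_0 = 4
y_1 = S_1(0) = a_1 = -5
y_2 = S_2(0) = a_2 = 2
y_3 = S_2(3) = 4
t_q=33/4 is in segment 2 (τ=9/4); S_2(τ)=65/16

y_0=4 y_1=-5 y_2=2 y_3=4
S(33/4) = 65/16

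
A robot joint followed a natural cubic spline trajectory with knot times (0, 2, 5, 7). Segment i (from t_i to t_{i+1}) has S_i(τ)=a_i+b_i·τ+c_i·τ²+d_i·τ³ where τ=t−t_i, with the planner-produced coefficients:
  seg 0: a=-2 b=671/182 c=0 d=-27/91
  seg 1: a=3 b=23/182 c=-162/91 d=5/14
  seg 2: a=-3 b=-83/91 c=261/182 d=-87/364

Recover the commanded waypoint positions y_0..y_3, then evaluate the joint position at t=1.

y_0=-2 y_1=3 y_2=-3 y_3=-1
S(1) = 253/182

y_0 = S_0(0) = a_0 = -2
y_1 = S_1(0) = a_1 = 3
y_2 = S_2(0) = a_2 = -3
y_3 = S_2(2) = -1
t_q=1 is in segment 0 (τ=1); S_0(τ)=253/182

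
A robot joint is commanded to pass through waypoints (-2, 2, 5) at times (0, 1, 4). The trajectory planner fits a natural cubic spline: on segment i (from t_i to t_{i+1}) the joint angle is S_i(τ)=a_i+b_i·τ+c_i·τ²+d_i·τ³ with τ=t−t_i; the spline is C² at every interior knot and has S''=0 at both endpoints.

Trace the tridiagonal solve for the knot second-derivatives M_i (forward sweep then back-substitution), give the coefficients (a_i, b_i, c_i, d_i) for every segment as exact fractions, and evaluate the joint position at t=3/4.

Δ: Δ0=4, Δ1=1
row 1: diag=8, rhs=-18; c'=3/8, d'=-9/4
back: M1=-9/4
M: M0=0, M1=-9/4, M2=0
seg 0: a=-2, c=M0/2=0, d=(M1−M0)/(6·1)=-3/8, b=Δ0−h0·(2M0+M1)/6=35/8
seg 1: a=2, c=M1/2=-9/8, d=(M2−M1)/(6·3)=1/8, b=Δ1−h1·(2M1+M2)/6=13/4
t_q=3/4 → seg 0, τ=3/4; S=-2+35/8·τ+0·τ²+-3/8·τ³=575/512

  seg 0: a=-2 b=35/8 c=0 d=-3/8
  seg 1: a=2 b=13/4 c=-9/8 d=1/8
S(3/4) = 575/512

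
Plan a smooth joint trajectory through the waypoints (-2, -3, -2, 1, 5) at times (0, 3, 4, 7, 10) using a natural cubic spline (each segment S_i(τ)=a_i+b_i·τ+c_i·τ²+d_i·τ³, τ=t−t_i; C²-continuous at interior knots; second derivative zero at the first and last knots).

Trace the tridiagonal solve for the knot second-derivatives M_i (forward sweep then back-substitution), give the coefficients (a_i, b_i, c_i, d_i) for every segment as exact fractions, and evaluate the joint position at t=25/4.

  seg 0: a=-2 b=-193/228 c=0 d=13/228
  seg 1: a=-3 b=79/114 c=39/76 d=-47/228
  seg 2: a=-2 b=251/228 c=-2/19 d=49/2052
  seg 3: a=1 b=127/114 c=25/228 d=-25/2052
S(25/4) = 1051/4864

Δ: Δ0=-1/3, Δ1=1, Δ2=1, Δ3=4/3
row 1: diag=8, rhs=8; c'=1/8, d'=1
row 2: denom=8−1·1/8=63/8; d'=(0−1·1)/(63/8)=-8/63
row 3: denom=12−3·8/21=76/7; d'=(2−3·-8/63)/(76/7)=25/114
back: M3=25/114
back: M2=-8/63−8/21·25/114=-4/19
back: M1=1−1/8·-4/19=39/38
M: M0=0, M1=39/38, M2=-4/19, M3=25/114, M4=0
seg 0: a=-2, c=M0/2=0, d=(M1−M0)/(6·3)=13/228, b=Δ0−h0·(2M0+M1)/6=-193/228
seg 1: a=-3, c=M1/2=39/76, d=(M2−M1)/(6·1)=-47/228, b=Δ1−h1·(2M1+M2)/6=79/114
seg 2: a=-2, c=M2/2=-2/19, d=(M3−M2)/(6·3)=49/2052, b=Δ2−h2·(2M2+M3)/6=251/228
seg 3: a=1, c=M3/2=25/228, d=(M4−M3)/(6·3)=-25/2052, b=Δ3−h3·(2M3+M4)/6=127/114
t_q=25/4 → seg 2, τ=9/4; S=-2+251/228·τ+-2/19·τ²+49/2052·τ³=1051/4864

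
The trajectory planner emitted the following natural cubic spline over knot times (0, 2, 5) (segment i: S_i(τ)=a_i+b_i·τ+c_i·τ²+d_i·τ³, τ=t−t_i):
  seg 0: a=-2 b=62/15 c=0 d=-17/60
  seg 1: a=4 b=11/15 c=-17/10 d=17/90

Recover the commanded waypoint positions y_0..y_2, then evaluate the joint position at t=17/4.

y_0=-2 y_1=4 y_2=-4
S(17/4) = -103/128

y_0 = S_0(0) = a_0 = -2
y_1 = S_1(0) = a_1 = 4
y_2 = S_1(3) = -4
t_q=17/4 is in segment 1 (τ=9/4); S_1(τ)=-103/128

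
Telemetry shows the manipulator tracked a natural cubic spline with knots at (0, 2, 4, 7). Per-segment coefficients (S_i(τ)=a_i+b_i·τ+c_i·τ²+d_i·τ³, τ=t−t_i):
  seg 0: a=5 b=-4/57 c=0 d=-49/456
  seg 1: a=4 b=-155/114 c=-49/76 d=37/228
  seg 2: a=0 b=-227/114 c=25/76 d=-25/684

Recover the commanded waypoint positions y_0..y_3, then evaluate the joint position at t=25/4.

y_0 = S_0(0) = a_0 = 5
y_1 = S_1(0) = a_1 = 4
y_2 = S_2(0) = a_2 = 0
y_3 = S_2(3) = -4
t_q=25/4 is in segment 2 (τ=9/4); S_2(τ)=-15717/4864

y_0=5 y_1=4 y_2=0 y_3=-4
S(25/4) = -15717/4864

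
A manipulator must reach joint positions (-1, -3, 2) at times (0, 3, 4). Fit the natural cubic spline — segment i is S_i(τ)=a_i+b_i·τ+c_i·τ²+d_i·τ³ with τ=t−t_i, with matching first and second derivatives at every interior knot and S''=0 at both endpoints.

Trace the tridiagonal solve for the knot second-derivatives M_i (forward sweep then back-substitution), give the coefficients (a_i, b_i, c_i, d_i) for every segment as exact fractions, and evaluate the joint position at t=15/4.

Δ: Δ0=-2/3, Δ1=5
row 1: diag=8, rhs=34; c'=1/8, d'=17/4
back: M1=17/4
M: M0=0, M1=17/4, M2=0
seg 0: a=-1, c=M0/2=0, d=(M1−M0)/(6·3)=17/72, b=Δ0−h0·(2M0+M1)/6=-67/24
seg 1: a=-3, c=M1/2=17/8, d=(M2−M1)/(6·1)=-17/24, b=Δ1−h1·(2M1+M2)/6=43/12
t_q=15/4 → seg 1, τ=3/4; S=-3+43/12·τ+17/8·τ²+-17/24·τ³=299/512

  seg 0: a=-1 b=-67/24 c=0 d=17/72
  seg 1: a=-3 b=43/12 c=17/8 d=-17/24
S(15/4) = 299/512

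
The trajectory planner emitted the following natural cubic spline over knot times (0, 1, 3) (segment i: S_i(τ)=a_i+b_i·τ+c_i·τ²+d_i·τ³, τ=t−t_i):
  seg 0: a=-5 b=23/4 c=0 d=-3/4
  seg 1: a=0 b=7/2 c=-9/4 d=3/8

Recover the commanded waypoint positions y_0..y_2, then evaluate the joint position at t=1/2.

y_0 = S_0(0) = a_0 = -5
y_1 = S_1(0) = a_1 = 0
y_2 = S_1(2) = 1
t_q=1/2 is in segment 0 (τ=1/2); S_0(τ)=-71/32

y_0=-5 y_1=0 y_2=1
S(1/2) = -71/32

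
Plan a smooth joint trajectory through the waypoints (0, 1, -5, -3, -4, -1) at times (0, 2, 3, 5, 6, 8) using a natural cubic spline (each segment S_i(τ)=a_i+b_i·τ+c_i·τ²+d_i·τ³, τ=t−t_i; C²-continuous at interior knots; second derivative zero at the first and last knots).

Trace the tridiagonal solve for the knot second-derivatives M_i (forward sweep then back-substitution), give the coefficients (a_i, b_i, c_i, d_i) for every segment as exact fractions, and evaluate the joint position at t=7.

Δ: Δ0=1/2, Δ1=-6, Δ2=1, Δ3=-1, Δ4=3/2
row 1: diag=6, rhs=-39; c'=1/6, d'=-13/2
row 2: denom=6−1·1/6=35/6; d'=(42−1·-13/2)/(35/6)=291/35
row 3: denom=6−2·12/35=186/35; d'=(-12−2·291/35)/(186/35)=-167/31
row 4: denom=6−1·35/186=1081/186; d'=(15−1·-167/31)/(1081/186)=3792/1081
back: M4=3792/1081
back: M3=-167/31−35/186·3792/1081=-6537/1081
back: M2=291/35−12/35·-6537/1081=11229/1081
back: M1=-13/2−1/6·11229/1081=-8898/1081
M: M0=0, M1=-8898/1081, M2=11229/1081, M3=-6537/1081, M4=3792/1081, M5=0
seg 0: a=0, c=M0/2=0, d=(M1−M0)/(6·2)=-1483/2162, b=Δ0−h0·(2M0+M1)/6=7013/2162
seg 1: a=1, c=M1/2=-4449/1081, d=(M2−M1)/(6·1)=6709/2162, b=Δ1−h1·(2M1+M2)/6=-10783/2162
seg 2: a=-5, c=M2/2=11229/2162, d=(M3−M2)/(6·2)=-63/46, b=Δ2−h2·(2M2+M3)/6=-4226/1081
seg 3: a=-3, c=M3/2=-6537/2162, d=(M4−M3)/(6·1)=3443/2162, b=Δ3−h3·(2M3+M4)/6=466/1081
seg 4: a=-4, c=M4/2=1896/1081, d=(M5−M4)/(6·2)=-316/1081, b=Δ4−h4·(2M4+M5)/6=-1813/2162
t_q=7 → seg 4, τ=1; S=-4+-1813/2162·τ+1896/1081·τ²+-316/1081·τ³=-7301/2162

  seg 0: a=0 b=7013/2162 c=0 d=-1483/2162
  seg 1: a=1 b=-10783/2162 c=-4449/1081 d=6709/2162
  seg 2: a=-5 b=-4226/1081 c=11229/2162 d=-63/46
  seg 3: a=-3 b=466/1081 c=-6537/2162 d=3443/2162
  seg 4: a=-4 b=-1813/2162 c=1896/1081 d=-316/1081
S(7) = -7301/2162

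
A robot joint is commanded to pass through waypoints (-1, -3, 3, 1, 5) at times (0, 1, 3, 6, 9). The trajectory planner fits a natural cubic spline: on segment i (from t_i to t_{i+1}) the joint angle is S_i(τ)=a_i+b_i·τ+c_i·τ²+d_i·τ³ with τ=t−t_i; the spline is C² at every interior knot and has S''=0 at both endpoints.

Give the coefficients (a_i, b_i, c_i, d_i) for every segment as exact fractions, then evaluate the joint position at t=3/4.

  seg 0: a=-1 b=-1891/618 c=0 d=655/618
  seg 1: a=-3 b=37/309 c=655/206 d=-1075/1236
  seg 2: a=3 b=742/309 c=-210/103 d=314/927
  seg 3: a=1 b=-212/309 c=104/103 d=-104/927
S(3/4) = -37545/13184

Δ: Δ0=-2, Δ1=3, Δ2=-2/3, Δ3=4/3
row 1: diag=6, rhs=30; c'=1/3, d'=5
row 2: denom=10−2·1/3=28/3; d'=(-22−2·5)/(28/3)=-24/7
row 3: denom=12−3·9/28=309/28; d'=(12−3·-24/7)/(309/28)=208/103
back: M3=208/103
back: M2=-24/7−9/28·208/103=-420/103
back: M1=5−1/3·-420/103=655/103
M: M0=0, M1=655/103, M2=-420/103, M3=208/103, M4=0
seg 0: a=-1, c=M0/2=0, d=(M1−M0)/(6·1)=655/618, b=Δ0−h0·(2M0+M1)/6=-1891/618
seg 1: a=-3, c=M1/2=655/206, d=(M2−M1)/(6·2)=-1075/1236, b=Δ1−h1·(2M1+M2)/6=37/309
seg 2: a=3, c=M2/2=-210/103, d=(M3−M2)/(6·3)=314/927, b=Δ2−h2·(2M2+M3)/6=742/309
seg 3: a=1, c=M3/2=104/103, d=(M4−M3)/(6·3)=-104/927, b=Δ3−h3·(2M3+M4)/6=-212/309
t_q=3/4 → seg 0, τ=3/4; S=-1+-1891/618·τ+0·τ²+655/618·τ³=-37545/13184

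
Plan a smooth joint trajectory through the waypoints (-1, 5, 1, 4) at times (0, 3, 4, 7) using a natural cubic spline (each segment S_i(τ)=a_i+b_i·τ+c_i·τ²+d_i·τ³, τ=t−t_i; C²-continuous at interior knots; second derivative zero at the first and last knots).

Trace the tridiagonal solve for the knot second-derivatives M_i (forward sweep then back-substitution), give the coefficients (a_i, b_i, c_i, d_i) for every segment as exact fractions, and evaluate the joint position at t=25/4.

  seg 0: a=-1 b=95/21 c=0 d=-53/189
  seg 1: a=5 b=-64/21 c=-53/21 d=11/7
  seg 2: a=1 b=-71/21 c=46/21 d=-46/189
S(25/4) = 383/224

Δ: Δ0=2, Δ1=-4, Δ2=1
row 1: diag=8, rhs=-36; c'=1/8, d'=-9/2
row 2: denom=8−1·1/8=63/8; d'=(30−1·-9/2)/(63/8)=92/21
back: M2=92/21
back: M1=-9/2−1/8·92/21=-106/21
M: M0=0, M1=-106/21, M2=92/21, M3=0
seg 0: a=-1, c=M0/2=0, d=(M1−M0)/(6·3)=-53/189, b=Δ0−h0·(2M0+M1)/6=95/21
seg 1: a=5, c=M1/2=-53/21, d=(M2−M1)/(6·1)=11/7, b=Δ1−h1·(2M1+M2)/6=-64/21
seg 2: a=1, c=M2/2=46/21, d=(M3−M2)/(6·3)=-46/189, b=Δ2−h2·(2M2+M3)/6=-71/21
t_q=25/4 → seg 2, τ=9/4; S=1+-71/21·τ+46/21·τ²+-46/189·τ³=383/224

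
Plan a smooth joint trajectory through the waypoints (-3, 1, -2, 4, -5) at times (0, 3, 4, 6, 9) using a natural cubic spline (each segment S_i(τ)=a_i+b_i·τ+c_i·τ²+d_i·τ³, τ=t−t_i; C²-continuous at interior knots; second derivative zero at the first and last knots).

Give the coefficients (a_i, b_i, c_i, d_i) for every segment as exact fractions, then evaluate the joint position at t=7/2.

  seg 0: a=-3 b=764/219 c=0 d=-472/1971
  seg 1: a=1 b=-652/219 c=-472/219 d=467/219
  seg 2: a=-2 b=-65/73 c=929/219 d=-503/438
  seg 3: a=4 b=503/219 c=-580/219 d=580/1971
S(7/2) = -1333/1752

Δ: Δ0=4/3, Δ1=-3, Δ2=3, Δ3=-3
row 1: diag=8, rhs=-26; c'=1/8, d'=-13/4
row 2: denom=6−1·1/8=47/8; d'=(36−1·-13/4)/(47/8)=314/47
row 3: denom=10−2·16/47=438/47; d'=(-36−2·314/47)/(438/47)=-1160/219
back: M3=-1160/219
back: M2=314/47−16/47·-1160/219=1858/219
back: M1=-13/4−1/8·1858/219=-944/219
M: M0=0, M1=-944/219, M2=1858/219, M3=-1160/219, M4=0
seg 0: a=-3, c=M0/2=0, d=(M1−M0)/(6·3)=-472/1971, b=Δ0−h0·(2M0+M1)/6=764/219
seg 1: a=1, c=M1/2=-472/219, d=(M2−M1)/(6·1)=467/219, b=Δ1−h1·(2M1+M2)/6=-652/219
seg 2: a=-2, c=M2/2=929/219, d=(M3−M2)/(6·2)=-503/438, b=Δ2−h2·(2M2+M3)/6=-65/73
seg 3: a=4, c=M3/2=-580/219, d=(M4−M3)/(6·3)=580/1971, b=Δ3−h3·(2M3+M4)/6=503/219
t_q=7/2 → seg 1, τ=1/2; S=1+-652/219·τ+-472/219·τ²+467/219·τ³=-1333/1752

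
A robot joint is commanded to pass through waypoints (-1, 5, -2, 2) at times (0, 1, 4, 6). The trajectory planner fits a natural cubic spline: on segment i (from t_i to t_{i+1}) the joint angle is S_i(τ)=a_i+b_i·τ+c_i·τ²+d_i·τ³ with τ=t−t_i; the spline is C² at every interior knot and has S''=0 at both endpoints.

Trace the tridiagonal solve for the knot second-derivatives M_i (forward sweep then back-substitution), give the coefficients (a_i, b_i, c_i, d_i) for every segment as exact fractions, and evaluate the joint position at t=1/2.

  seg 0: a=-1 b=1567/213 c=0 d=-289/213
  seg 1: a=5 b=700/213 c=-289/71 d=52/71
  seg 2: a=-2 b=-290/213 c=179/71 d=-179/426
S(1/2) = 1425/568

Δ: Δ0=6, Δ1=-7/3, Δ2=2
row 1: diag=8, rhs=-50; c'=3/8, d'=-25/4
row 2: denom=10−3·3/8=71/8; d'=(26−3·-25/4)/(71/8)=358/71
back: M2=358/71
back: M1=-25/4−3/8·358/71=-578/71
M: M0=0, M1=-578/71, M2=358/71, M3=0
seg 0: a=-1, c=M0/2=0, d=(M1−M0)/(6·1)=-289/213, b=Δ0−h0·(2M0+M1)/6=1567/213
seg 1: a=5, c=M1/2=-289/71, d=(M2−M1)/(6·3)=52/71, b=Δ1−h1·(2M1+M2)/6=700/213
seg 2: a=-2, c=M2/2=179/71, d=(M3−M2)/(6·2)=-179/426, b=Δ2−h2·(2M2+M3)/6=-290/213
t_q=1/2 → seg 0, τ=1/2; S=-1+1567/213·τ+0·τ²+-289/213·τ³=1425/568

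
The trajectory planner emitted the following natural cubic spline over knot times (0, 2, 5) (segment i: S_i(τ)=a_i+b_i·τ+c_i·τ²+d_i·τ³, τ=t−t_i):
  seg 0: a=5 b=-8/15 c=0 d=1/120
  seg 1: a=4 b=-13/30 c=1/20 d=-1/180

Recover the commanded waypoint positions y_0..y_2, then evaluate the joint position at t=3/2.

y_0=5 y_1=4 y_2=3
S(3/2) = 1353/320

y_0 = S_0(0) = a_0 = 5
y_1 = S_1(0) = a_1 = 4
y_2 = S_1(3) = 3
t_q=3/2 is in segment 0 (τ=3/2); S_0(τ)=1353/320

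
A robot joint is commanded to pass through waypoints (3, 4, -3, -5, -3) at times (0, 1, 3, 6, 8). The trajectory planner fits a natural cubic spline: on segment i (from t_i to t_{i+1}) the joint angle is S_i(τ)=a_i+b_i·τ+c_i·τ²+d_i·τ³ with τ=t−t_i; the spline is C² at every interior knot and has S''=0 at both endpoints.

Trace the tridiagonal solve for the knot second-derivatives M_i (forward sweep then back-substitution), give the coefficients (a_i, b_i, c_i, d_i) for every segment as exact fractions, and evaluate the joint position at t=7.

  seg 0: a=3 b=251/132 c=0 d=-119/132
  seg 1: a=4 b=-53/66 c=-119/44 d=179/264
  seg 2: a=-3 b=-115/33 c=15/11 d=-14/99
  seg 3: a=-5 b=29/33 c=1/11 d=-1/66
S(7) = -89/22

Δ: Δ0=1, Δ1=-7/2, Δ2=-2/3, Δ3=1
row 1: diag=6, rhs=-27; c'=1/3, d'=-9/2
row 2: denom=10−2·1/3=28/3; d'=(17−2·-9/2)/(28/3)=39/14
row 3: denom=10−3·9/28=253/28; d'=(10−3·39/14)/(253/28)=2/11
back: M3=2/11
back: M2=39/14−9/28·2/11=30/11
back: M1=-9/2−1/3·30/11=-119/22
M: M0=0, M1=-119/22, M2=30/11, M3=2/11, M4=0
seg 0: a=3, c=M0/2=0, d=(M1−M0)/(6·1)=-119/132, b=Δ0−h0·(2M0+M1)/6=251/132
seg 1: a=4, c=M1/2=-119/44, d=(M2−M1)/(6·2)=179/264, b=Δ1−h1·(2M1+M2)/6=-53/66
seg 2: a=-3, c=M2/2=15/11, d=(M3−M2)/(6·3)=-14/99, b=Δ2−h2·(2M2+M3)/6=-115/33
seg 3: a=-5, c=M3/2=1/11, d=(M4−M3)/(6·2)=-1/66, b=Δ3−h3·(2M3+M4)/6=29/33
t_q=7 → seg 3, τ=1; S=-5+29/33·τ+1/11·τ²+-1/66·τ³=-89/22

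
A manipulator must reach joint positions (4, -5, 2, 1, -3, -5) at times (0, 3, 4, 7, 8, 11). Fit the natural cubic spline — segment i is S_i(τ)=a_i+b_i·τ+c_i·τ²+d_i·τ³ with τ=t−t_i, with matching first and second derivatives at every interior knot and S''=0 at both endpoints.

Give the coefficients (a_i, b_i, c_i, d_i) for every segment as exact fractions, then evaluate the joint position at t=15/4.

Δ: Δ0=-3, Δ1=7, Δ2=-1/3, Δ3=-4, Δ4=-2/3
row 1: diag=8, rhs=60; c'=1/8, d'=15/2
row 2: denom=8−1·1/8=63/8; d'=(-44−1·15/2)/(63/8)=-412/63
row 3: denom=8−3·8/21=48/7; d'=(-22−3·-412/63)/(48/7)=-25/72
row 4: denom=8−1·7/48=377/48; d'=(20−1·-25/72)/(377/48)=2930/1131
back: M4=2930/1131
back: M3=-25/72−7/48·2930/1131=-820/1131
back: M2=-412/63−8/21·-820/1131=-7084/1131
back: M1=15/2−1/8·-7084/1131=9368/1131
M: M0=0, M1=9368/1131, M2=-7084/1131, M3=-820/1131, M4=2930/1131, M5=0
seg 0: a=4, c=M0/2=0, d=(M1−M0)/(6·3)=4684/10179, b=Δ0−h0·(2M0+M1)/6=-8077/1131
seg 1: a=-5, c=M1/2=4684/1131, d=(M2−M1)/(6·1)=-914/377, b=Δ1−h1·(2M1+M2)/6=5975/1131
seg 2: a=2, c=M2/2=-3542/1131, d=(M3−M2)/(6·3)=4/13, b=Δ2−h2·(2M2+M3)/6=7117/1131
seg 3: a=1, c=M3/2=-410/1131, d=(M4−M3)/(6·1)=625/1131, b=Δ3−h3·(2M3+M4)/6=-4739/1131
seg 4: a=-3, c=M4/2=1465/1131, d=(M5−M4)/(6·3)=-1465/10179, b=Δ4−h4·(2M4+M5)/6=-1228/377
t_q=15/4 → seg 1, τ=3/4; S=-5+5975/1131·τ+4684/1131·τ²+-914/377·τ³=3245/12064

  seg 0: a=4 b=-8077/1131 c=0 d=4684/10179
  seg 1: a=-5 b=5975/1131 c=4684/1131 d=-914/377
  seg 2: a=2 b=7117/1131 c=-3542/1131 d=4/13
  seg 3: a=1 b=-4739/1131 c=-410/1131 d=625/1131
  seg 4: a=-3 b=-1228/377 c=1465/1131 d=-1465/10179
S(15/4) = 3245/12064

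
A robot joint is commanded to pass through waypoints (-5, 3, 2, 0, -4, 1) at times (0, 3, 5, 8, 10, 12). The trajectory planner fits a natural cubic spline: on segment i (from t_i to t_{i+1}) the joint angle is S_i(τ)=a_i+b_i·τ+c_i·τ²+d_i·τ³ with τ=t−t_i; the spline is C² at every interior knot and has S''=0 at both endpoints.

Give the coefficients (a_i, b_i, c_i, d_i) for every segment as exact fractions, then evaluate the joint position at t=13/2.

  seg 0: a=-5 b=12175/3288 c=0 d=-3407/29592
  seg 1: a=3 b=977/1644 c=-3407/3288 d=67/274
  seg 2: a=2 b=-1013/1644 c=1417/3288 d=-4417/29592
  seg 3: a=0 b=-6775/3288 c=-125/137 d=6199/13152
  seg 4: a=-4 b=-89/1644 c=4199/2192 d=-4199/13152
S(13/2) = 13517/8768

Δ: Δ0=8/3, Δ1=-1/2, Δ2=-2/3, Δ3=-2, Δ4=5/2
row 1: diag=10, rhs=-19; c'=1/5, d'=-19/10
row 2: denom=10−2·1/5=48/5; d'=(-1−2·-19/10)/(48/5)=7/24
row 3: denom=10−3·5/16=145/16; d'=(-8−3·7/24)/(145/16)=-142/145
row 4: denom=8−2·32/145=1096/145; d'=(27−2·-142/145)/(1096/145)=4199/1096
back: M4=4199/1096
back: M3=-142/145−32/145·4199/1096=-250/137
back: M2=7/24−5/16·-250/137=1417/1644
back: M1=-19/10−1/5·1417/1644=-3407/1644
M: M0=0, M1=-3407/1644, M2=1417/1644, M3=-250/137, M4=4199/1096, M5=0
seg 0: a=-5, c=M0/2=0, d=(M1−M0)/(6·3)=-3407/29592, b=Δ0−h0·(2M0+M1)/6=12175/3288
seg 1: a=3, c=M1/2=-3407/3288, d=(M2−M1)/(6·2)=67/274, b=Δ1−h1·(2M1+M2)/6=977/1644
seg 2: a=2, c=M2/2=1417/3288, d=(M3−M2)/(6·3)=-4417/29592, b=Δ2−h2·(2M2+M3)/6=-1013/1644
seg 3: a=0, c=M3/2=-125/137, d=(M4−M3)/(6·2)=6199/13152, b=Δ3−h3·(2M3+M4)/6=-6775/3288
seg 4: a=-4, c=M4/2=4199/2192, d=(M5−M4)/(6·2)=-4199/13152, b=Δ4−h4·(2M4+M5)/6=-89/1644
t_q=13/2 → seg 2, τ=3/2; S=2+-1013/1644·τ+1417/3288·τ²+-4417/29592·τ³=13517/8768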